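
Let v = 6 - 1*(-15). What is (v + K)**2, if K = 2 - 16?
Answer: 49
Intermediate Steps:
v = 21 (v = 6 + 15 = 21)
K = -14
(v + K)**2 = (21 - 14)**2 = 7**2 = 49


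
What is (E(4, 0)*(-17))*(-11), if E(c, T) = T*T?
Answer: 0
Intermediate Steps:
E(c, T) = T**2
(E(4, 0)*(-17))*(-11) = (0**2*(-17))*(-11) = (0*(-17))*(-11) = 0*(-11) = 0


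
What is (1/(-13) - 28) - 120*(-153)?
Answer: 238315/13 ≈ 18332.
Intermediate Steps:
(1/(-13) - 28) - 120*(-153) = (-1/13 - 28) + 18360 = -365/13 + 18360 = 238315/13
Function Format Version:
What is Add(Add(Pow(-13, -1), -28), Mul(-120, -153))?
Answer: Rational(238315, 13) ≈ 18332.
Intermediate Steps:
Add(Add(Pow(-13, -1), -28), Mul(-120, -153)) = Add(Add(Rational(-1, 13), -28), 18360) = Add(Rational(-365, 13), 18360) = Rational(238315, 13)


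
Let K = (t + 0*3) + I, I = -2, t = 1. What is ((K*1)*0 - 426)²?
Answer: 181476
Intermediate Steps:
K = -1 (K = (1 + 0*3) - 2 = (1 + 0) - 2 = 1 - 2 = -1)
((K*1)*0 - 426)² = (-1*1*0 - 426)² = (-1*0 - 426)² = (0 - 426)² = (-426)² = 181476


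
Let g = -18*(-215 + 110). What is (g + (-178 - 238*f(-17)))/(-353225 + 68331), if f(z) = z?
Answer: -2879/142447 ≈ -0.020211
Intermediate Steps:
g = 1890 (g = -18*(-105) = 1890)
(g + (-178 - 238*f(-17)))/(-353225 + 68331) = (1890 + (-178 - 238*(-17)))/(-353225 + 68331) = (1890 + (-178 + 4046))/(-284894) = (1890 + 3868)*(-1/284894) = 5758*(-1/284894) = -2879/142447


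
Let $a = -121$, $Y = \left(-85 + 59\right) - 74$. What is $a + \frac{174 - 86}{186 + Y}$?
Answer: $- \frac{5159}{43} \approx -119.98$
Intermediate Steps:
$Y = -100$ ($Y = -26 - 74 = -100$)
$a + \frac{174 - 86}{186 + Y} = -121 + \frac{174 - 86}{186 - 100} = -121 + \frac{88}{86} = -121 + 88 \cdot \frac{1}{86} = -121 + \frac{44}{43} = - \frac{5159}{43}$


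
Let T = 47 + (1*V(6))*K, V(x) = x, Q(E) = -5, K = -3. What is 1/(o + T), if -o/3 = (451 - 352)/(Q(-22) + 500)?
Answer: 5/142 ≈ 0.035211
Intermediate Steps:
o = -3/5 (o = -3*(451 - 352)/(-5 + 500) = -297/495 = -3*1/5 = -3/5 ≈ -0.60000)
T = 29 (T = 47 + (1*6)*(-3) = 47 + 6*(-3) = 47 - 18 = 29)
1/(o + T) = 1/(-3/5 + 29) = 1/(142/5) = 5/142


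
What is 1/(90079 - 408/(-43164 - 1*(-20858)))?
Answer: 11153/1004651291 ≈ 1.1101e-5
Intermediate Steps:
1/(90079 - 408/(-43164 - 1*(-20858))) = 1/(90079 - 408/(-43164 + 20858)) = 1/(90079 - 408/(-22306)) = 1/(90079 - 408*(-1/22306)) = 1/(90079 + 204/11153) = 1/(1004651291/11153) = 11153/1004651291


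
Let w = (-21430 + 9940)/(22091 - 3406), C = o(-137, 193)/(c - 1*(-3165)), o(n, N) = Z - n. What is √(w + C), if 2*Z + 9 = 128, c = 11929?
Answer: I*√1915088549319237/56406278 ≈ 0.77583*I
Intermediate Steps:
Z = 119/2 (Z = -9/2 + (½)*128 = -9/2 + 64 = 119/2 ≈ 59.500)
o(n, N) = 119/2 - n
C = 393/30188 (C = (119/2 - 1*(-137))/(11929 - 1*(-3165)) = (119/2 + 137)/(11929 + 3165) = (393/2)/15094 = (393/2)*(1/15094) = 393/30188 ≈ 0.013018)
w = -2298/3737 (w = -11490/18685 = -11490*1/18685 = -2298/3737 ≈ -0.61493)
√(w + C) = √(-2298/3737 + 393/30188) = √(-67903383/112812556) = I*√1915088549319237/56406278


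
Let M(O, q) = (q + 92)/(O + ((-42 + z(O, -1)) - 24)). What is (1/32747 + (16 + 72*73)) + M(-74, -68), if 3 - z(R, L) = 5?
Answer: 12257202171/2325037 ≈ 5271.8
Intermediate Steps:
z(R, L) = -2 (z(R, L) = 3 - 1*5 = 3 - 5 = -2)
M(O, q) = (92 + q)/(-68 + O) (M(O, q) = (q + 92)/(O + ((-42 - 2) - 24)) = (92 + q)/(O + (-44 - 24)) = (92 + q)/(O - 68) = (92 + q)/(-68 + O))
(1/32747 + (16 + 72*73)) + M(-74, -68) = (1/32747 + (16 + 72*73)) + (92 - 68)/(-68 - 74) = (1/32747 + (16 + 5256)) + 24/(-142) = (1/32747 + 5272) - 1/142*24 = 172642185/32747 - 12/71 = 12257202171/2325037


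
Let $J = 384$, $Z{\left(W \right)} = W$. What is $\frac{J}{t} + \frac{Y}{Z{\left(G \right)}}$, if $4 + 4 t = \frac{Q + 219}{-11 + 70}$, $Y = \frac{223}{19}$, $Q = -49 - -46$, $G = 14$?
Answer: $- \frac{6025381}{1330} \approx -4530.4$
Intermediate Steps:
$Q = -3$ ($Q = -49 + 46 = -3$)
$Y = \frac{223}{19}$ ($Y = 223 \cdot \frac{1}{19} = \frac{223}{19} \approx 11.737$)
$t = - \frac{5}{59}$ ($t = -1 + \frac{\left(-3 + 219\right) \frac{1}{-11 + 70}}{4} = -1 + \frac{216 \cdot \frac{1}{59}}{4} = -1 + \frac{1}{4} \cdot \frac{216}{59} = -1 + \frac{54}{59} = - \frac{5}{59} \approx -0.084746$)
$\frac{J}{t} + \frac{Y}{Z{\left(G \right)}} = \frac{384}{- \frac{5}{59}} + \frac{223}{19 \cdot 14} = 384 \left(- \frac{59}{5}\right) + \frac{223}{19} \cdot \frac{1}{14} = - \frac{22656}{5} + \frac{223}{266} = - \frac{6025381}{1330}$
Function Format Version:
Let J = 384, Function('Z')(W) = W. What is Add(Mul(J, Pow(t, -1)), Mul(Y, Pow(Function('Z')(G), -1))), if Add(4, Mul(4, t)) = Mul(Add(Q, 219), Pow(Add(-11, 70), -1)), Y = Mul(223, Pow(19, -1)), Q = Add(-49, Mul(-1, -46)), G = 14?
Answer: Rational(-6025381, 1330) ≈ -4530.4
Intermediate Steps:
Q = -3 (Q = Add(-49, 46) = -3)
Y = Rational(223, 19) (Y = Mul(223, Rational(1, 19)) = Rational(223, 19) ≈ 11.737)
t = Rational(-5, 59) (t = Add(-1, Mul(Rational(1, 4), Mul(Add(-3, 219), Pow(Add(-11, 70), -1)))) = Add(-1, Mul(Rational(1, 4), Mul(216, Pow(59, -1)))) = Add(-1, Mul(Rational(1, 4), Mul(216, Rational(1, 59)))) = Add(-1, Mul(Rational(1, 4), Rational(216, 59))) = Add(-1, Rational(54, 59)) = Rational(-5, 59) ≈ -0.084746)
Add(Mul(J, Pow(t, -1)), Mul(Y, Pow(Function('Z')(G), -1))) = Add(Mul(384, Pow(Rational(-5, 59), -1)), Mul(Rational(223, 19), Pow(14, -1))) = Add(Mul(384, Rational(-59, 5)), Mul(Rational(223, 19), Rational(1, 14))) = Add(Rational(-22656, 5), Rational(223, 266)) = Rational(-6025381, 1330)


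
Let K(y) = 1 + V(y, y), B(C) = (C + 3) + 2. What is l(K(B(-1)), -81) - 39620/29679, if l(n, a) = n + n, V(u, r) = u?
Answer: 257170/29679 ≈ 8.6651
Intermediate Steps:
B(C) = 5 + C (B(C) = (3 + C) + 2 = 5 + C)
K(y) = 1 + y
l(n, a) = 2*n
l(K(B(-1)), -81) - 39620/29679 = 2*(1 + (5 - 1)) - 39620/29679 = 2*(1 + 4) - 39620/29679 = 2*5 - 1*39620/29679 = 10 - 39620/29679 = 257170/29679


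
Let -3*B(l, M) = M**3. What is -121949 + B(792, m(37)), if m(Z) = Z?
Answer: -416500/3 ≈ -1.3883e+5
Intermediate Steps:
B(l, M) = -M**3/3
-121949 + B(792, m(37)) = -121949 - 1/3*37**3 = -121949 - 1/3*50653 = -121949 - 50653/3 = -416500/3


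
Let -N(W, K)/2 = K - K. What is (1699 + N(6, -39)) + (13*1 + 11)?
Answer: 1723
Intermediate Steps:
N(W, K) = 0 (N(W, K) = -2*(K - K) = -2*0 = 0)
(1699 + N(6, -39)) + (13*1 + 11) = (1699 + 0) + (13*1 + 11) = 1699 + (13 + 11) = 1699 + 24 = 1723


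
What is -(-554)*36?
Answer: 19944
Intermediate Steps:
-(-554)*36 = -1*(-19944) = 19944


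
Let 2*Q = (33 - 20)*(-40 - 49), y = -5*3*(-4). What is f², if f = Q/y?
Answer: 1338649/14400 ≈ 92.962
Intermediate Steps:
y = 60 (y = -15*(-4) = 60)
Q = -1157/2 (Q = ((33 - 20)*(-40 - 49))/2 = (13*(-89))/2 = (½)*(-1157) = -1157/2 ≈ -578.50)
f = -1157/120 (f = -1157/2/60 = -1157/2*1/60 = -1157/120 ≈ -9.6417)
f² = (-1157/120)² = 1338649/14400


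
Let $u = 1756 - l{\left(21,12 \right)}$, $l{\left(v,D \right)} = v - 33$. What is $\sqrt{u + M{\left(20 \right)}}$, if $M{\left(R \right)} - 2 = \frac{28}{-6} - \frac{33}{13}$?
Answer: $\frac{\sqrt{2681211}}{39} \approx 41.986$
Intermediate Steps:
$M{\left(R \right)} = - \frac{203}{39}$ ($M{\left(R \right)} = 2 + \left(\frac{28}{-6} - \frac{33}{13}\right) = 2 + \left(28 \left(- \frac{1}{6}\right) - \frac{33}{13}\right) = 2 - \frac{281}{39} = - \frac{203}{39}$)
$l{\left(v,D \right)} = -33 + v$
$u = 1768$ ($u = 1756 - \left(-33 + 21\right) = 1756 - -12 = 1756 + 12 = 1768$)
$\sqrt{u + M{\left(20 \right)}} = \sqrt{1768 - \frac{203}{39}} = \sqrt{\frac{68749}{39}} = \frac{\sqrt{2681211}}{39}$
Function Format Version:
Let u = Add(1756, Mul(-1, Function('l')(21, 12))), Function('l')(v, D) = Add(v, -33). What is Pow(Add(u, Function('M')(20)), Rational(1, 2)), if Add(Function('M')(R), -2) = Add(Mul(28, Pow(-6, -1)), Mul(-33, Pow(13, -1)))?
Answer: Mul(Rational(1, 39), Pow(2681211, Rational(1, 2))) ≈ 41.986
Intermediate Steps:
Function('M')(R) = Rational(-203, 39) (Function('M')(R) = Add(2, Add(Mul(28, Pow(-6, -1)), Mul(-33, Pow(13, -1)))) = Add(2, Add(Mul(28, Rational(-1, 6)), Mul(-33, Rational(1, 13)))) = Add(2, Add(Rational(-14, 3), Rational(-33, 13))) = Add(2, Rational(-281, 39)) = Rational(-203, 39))
Function('l')(v, D) = Add(-33, v)
u = 1768 (u = Add(1756, Mul(-1, Add(-33, 21))) = Add(1756, Mul(-1, -12)) = Add(1756, 12) = 1768)
Pow(Add(u, Function('M')(20)), Rational(1, 2)) = Pow(Add(1768, Rational(-203, 39)), Rational(1, 2)) = Pow(Rational(68749, 39), Rational(1, 2)) = Mul(Rational(1, 39), Pow(2681211, Rational(1, 2)))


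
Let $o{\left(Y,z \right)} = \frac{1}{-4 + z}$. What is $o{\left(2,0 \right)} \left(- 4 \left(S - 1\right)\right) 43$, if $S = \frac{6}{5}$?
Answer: $\frac{43}{5} \approx 8.6$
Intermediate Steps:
$S = \frac{6}{5}$ ($S = 6 \cdot \frac{1}{5} = \frac{6}{5} \approx 1.2$)
$o{\left(2,0 \right)} \left(- 4 \left(S - 1\right)\right) 43 = \frac{\left(-4\right) \left(\frac{6}{5} - 1\right)}{-4 + 0} \cdot 43 = \frac{\left(-4\right) \frac{1}{5}}{-4} \cdot 43 = \left(- \frac{1}{4}\right) \left(- \frac{4}{5}\right) 43 = \frac{1}{5} \cdot 43 = \frac{43}{5}$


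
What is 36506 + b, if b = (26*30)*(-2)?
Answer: 34946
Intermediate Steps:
b = -1560 (b = 780*(-2) = -1560)
36506 + b = 36506 - 1560 = 34946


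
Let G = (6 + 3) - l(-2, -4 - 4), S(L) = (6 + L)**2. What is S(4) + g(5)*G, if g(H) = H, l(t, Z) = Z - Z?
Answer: 145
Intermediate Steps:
l(t, Z) = 0
G = 9 (G = (6 + 3) - 1*0 = 9 + 0 = 9)
S(4) + g(5)*G = (6 + 4)**2 + 5*9 = 10**2 + 45 = 100 + 45 = 145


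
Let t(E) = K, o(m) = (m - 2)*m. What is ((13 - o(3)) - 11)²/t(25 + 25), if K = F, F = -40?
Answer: -1/40 ≈ -0.025000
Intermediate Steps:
o(m) = m*(-2 + m) (o(m) = (-2 + m)*m = m*(-2 + m))
K = -40
t(E) = -40
((13 - o(3)) - 11)²/t(25 + 25) = ((13 - 3*(-2 + 3)) - 11)²/(-40) = ((13 - 3) - 11)²*(-1/40) = (10 - 11)²*(-1/40) = (-1)²*(-1/40) = 1*(-1/40) = -1/40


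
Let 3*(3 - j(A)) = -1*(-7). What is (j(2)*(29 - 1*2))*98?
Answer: 1764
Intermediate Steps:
j(A) = 2/3 (j(A) = 3 - (-1)*(-7)/3 = 3 - 1/3*7 = 3 - 7/3 = 2/3)
(j(2)*(29 - 1*2))*98 = (2*(29 - 1*2)/3)*98 = (2*(29 - 2)/3)*98 = ((2/3)*27)*98 = 18*98 = 1764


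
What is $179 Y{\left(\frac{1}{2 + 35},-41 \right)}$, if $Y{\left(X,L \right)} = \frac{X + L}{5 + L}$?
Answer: $\frac{67841}{333} \approx 203.73$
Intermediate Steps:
$Y{\left(X,L \right)} = \frac{L + X}{5 + L}$
$179 Y{\left(\frac{1}{2 + 35},-41 \right)} = 179 \frac{-41 + \frac{1}{2 + 35}}{5 - 41} = 179 \frac{-41 + \frac{1}{37}}{-36} = 179 \left(- \frac{-41 + \frac{1}{37}}{36}\right) = 179 \left(\left(- \frac{1}{36}\right) \left(- \frac{1516}{37}\right)\right) = 179 \cdot \frac{379}{333} = \frac{67841}{333}$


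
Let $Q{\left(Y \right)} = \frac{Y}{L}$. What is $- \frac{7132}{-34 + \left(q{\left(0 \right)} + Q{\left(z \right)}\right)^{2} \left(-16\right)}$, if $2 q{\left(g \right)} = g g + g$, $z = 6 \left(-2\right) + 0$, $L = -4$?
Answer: $\frac{3566}{89} \approx 40.067$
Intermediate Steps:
$z = -12$ ($z = -12 + 0 = -12$)
$q{\left(g \right)} = \frac{g}{2} + \frac{g^{2}}{2}$ ($q{\left(g \right)} = \frac{g g + g}{2} = \frac{g^{2} + g}{2} = \frac{g + g^{2}}{2} = \frac{g}{2} + \frac{g^{2}}{2}$)
$Q{\left(Y \right)} = - \frac{Y}{4}$ ($Q{\left(Y \right)} = \frac{Y}{-4} = Y \left(- \frac{1}{4}\right) = - \frac{Y}{4}$)
$- \frac{7132}{-34 + \left(q{\left(0 \right)} + Q{\left(z \right)}\right)^{2} \left(-16\right)} = - \frac{7132}{-34 + \left(\frac{1}{2} \cdot 0 \left(1 + 0\right) - -3\right)^{2} \left(-16\right)} = - \frac{7132}{-34 + \left(\frac{1}{2} \cdot 0 \cdot 1 + 3\right)^{2} \left(-16\right)} = - \frac{7132}{-34 + \left(0 + 3\right)^{2} \left(-16\right)} = - \frac{7132}{-34 + 3^{2} \left(-16\right)} = - \frac{7132}{-34 + 9 \left(-16\right)} = - \frac{7132}{-34 - 144} = - \frac{7132}{-178} = \left(-7132\right) \left(- \frac{1}{178}\right) = \frac{3566}{89}$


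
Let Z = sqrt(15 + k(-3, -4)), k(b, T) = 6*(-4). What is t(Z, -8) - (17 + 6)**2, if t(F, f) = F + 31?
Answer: -498 + 3*I ≈ -498.0 + 3.0*I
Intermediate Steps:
k(b, T) = -24
Z = 3*I (Z = sqrt(15 - 24) = sqrt(-9) = 3*I ≈ 3.0*I)
t(F, f) = 31 + F
t(Z, -8) - (17 + 6)**2 = (31 + 3*I) - (17 + 6)**2 = (31 + 3*I) - 1*23**2 = (31 + 3*I) - 1*529 = (31 + 3*I) - 529 = -498 + 3*I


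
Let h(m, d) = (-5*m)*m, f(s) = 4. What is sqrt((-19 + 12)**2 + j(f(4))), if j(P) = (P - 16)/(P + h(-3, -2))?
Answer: sqrt(82861)/41 ≈ 7.0209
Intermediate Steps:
h(m, d) = -5*m**2
j(P) = (-16 + P)/(-45 + P) (j(P) = (P - 16)/(P - 5*(-3)**2) = (-16 + P)/(P - 5*9) = (-16 + P)/(P - 45) = (-16 + P)/(-45 + P))
sqrt((-19 + 12)**2 + j(f(4))) = sqrt((-19 + 12)**2 + (-16 + 4)/(-45 + 4)) = sqrt((-7)**2 - 12/(-41)) = sqrt(49 - 1/41*(-12)) = sqrt(49 + 12/41) = sqrt(2021/41) = sqrt(82861)/41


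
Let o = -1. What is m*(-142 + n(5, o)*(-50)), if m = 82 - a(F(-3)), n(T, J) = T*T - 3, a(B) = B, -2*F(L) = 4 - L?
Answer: -106191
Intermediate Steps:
F(L) = -2 + L/2 (F(L) = -(4 - L)/2 = -2 + L/2)
n(T, J) = -3 + T² (n(T, J) = T² - 3 = -3 + T²)
m = 171/2 (m = 82 - (-2 + (½)*(-3)) = 82 - (-2 - 3/2) = 82 - 1*(-7/2) = 82 + 7/2 = 171/2 ≈ 85.500)
m*(-142 + n(5, o)*(-50)) = 171*(-142 + (-3 + 5²)*(-50))/2 = 171*(-142 + (-3 + 25)*(-50))/2 = 171*(-142 + 22*(-50))/2 = 171*(-142 - 1100)/2 = (171/2)*(-1242) = -106191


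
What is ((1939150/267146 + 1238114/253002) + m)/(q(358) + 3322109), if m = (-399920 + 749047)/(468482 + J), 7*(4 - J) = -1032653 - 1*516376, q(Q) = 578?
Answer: 344257327509849371/90362210413907503725027 ≈ 3.8097e-6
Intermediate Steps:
J = 1549057/7 (J = 4 - (-1032653 - 1*516376)/7 = 4 - (-1032653 - 516376)/7 = 4 - ⅐*(-1549029) = 4 + 1549029/7 = 1549057/7 ≈ 2.2129e+5)
m = 2443889/4828431 (m = (-399920 + 749047)/(468482 + 1549057/7) = 349127/(4828431/7) = 349127*(7/4828431) = 2443889/4828431 ≈ 0.50615)
((1939150/267146 + 1238114/253002) + m)/(q(358) + 3322109) = ((1939150/267146 + 1238114/253002) + 2443889/4828431)/(578 + 3322109) = ((1939150*(1/267146) + 1238114*(1/253002)) + 2443889/4828431)/3322687 = ((969575/133573 + 619057/126501) + 2443889/4828431)*(1/3322687) = (205341507736/16897118073 + 2443889/4828431)*(1/3322687) = (344257327509849371/27195522904777821)*(1/3322687) = 344257327509849371/90362210413907503725027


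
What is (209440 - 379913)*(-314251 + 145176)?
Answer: 28822722475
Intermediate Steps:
(209440 - 379913)*(-314251 + 145176) = -170473*(-169075) = 28822722475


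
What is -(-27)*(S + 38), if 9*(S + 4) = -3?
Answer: 909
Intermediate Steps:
S = -13/3 (S = -4 + (⅑)*(-3) = -4 - ⅓ = -13/3 ≈ -4.3333)
-(-27)*(S + 38) = -(-27)*(-13/3 + 38) = -(-27)*101/3 = -1*(-909) = 909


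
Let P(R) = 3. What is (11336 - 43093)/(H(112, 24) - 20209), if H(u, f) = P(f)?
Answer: 31757/20206 ≈ 1.5717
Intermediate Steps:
H(u, f) = 3
(11336 - 43093)/(H(112, 24) - 20209) = (11336 - 43093)/(3 - 20209) = -31757/(-20206) = -31757*(-1/20206) = 31757/20206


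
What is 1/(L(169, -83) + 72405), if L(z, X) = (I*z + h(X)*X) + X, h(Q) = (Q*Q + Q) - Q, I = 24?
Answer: -1/495409 ≈ -2.0185e-6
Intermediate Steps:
h(Q) = Q² (h(Q) = (Q² + Q) - Q = (Q + Q²) - Q = Q²)
L(z, X) = X + X³ + 24*z (L(z, X) = (24*z + X²*X) + X = (24*z + X³) + X = (X³ + 24*z) + X = X + X³ + 24*z)
1/(L(169, -83) + 72405) = 1/((-83 + (-83)³ + 24*169) + 72405) = 1/((-83 - 571787 + 4056) + 72405) = 1/(-567814 + 72405) = 1/(-495409) = -1/495409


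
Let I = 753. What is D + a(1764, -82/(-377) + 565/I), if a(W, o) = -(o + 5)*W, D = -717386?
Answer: -68880248750/94627 ≈ -7.2791e+5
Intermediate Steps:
a(W, o) = -W*(5 + o) (a(W, o) = -(5 + o)*W = -W*(5 + o))
D + a(1764, -82/(-377) + 565/I) = -717386 - 1*1764*(5 + (-82/(-377) + 565/753)) = -717386 - 1*1764*(5 + (-82*(-1/377) + 565*(1/753))) = -717386 - 1*1764*(5 + (82/377 + 565/753)) = -717386 - 1*1764*(5 + 274751/283881) = -717386 - 1*1764*1694156/283881 = -717386 - 996163728/94627 = -68880248750/94627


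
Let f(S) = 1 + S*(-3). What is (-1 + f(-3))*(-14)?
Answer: -126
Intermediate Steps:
f(S) = 1 - 3*S
(-1 + f(-3))*(-14) = (-1 + (1 - 3*(-3)))*(-14) = (-1 + (1 + 9))*(-14) = (-1 + 10)*(-14) = 9*(-14) = -126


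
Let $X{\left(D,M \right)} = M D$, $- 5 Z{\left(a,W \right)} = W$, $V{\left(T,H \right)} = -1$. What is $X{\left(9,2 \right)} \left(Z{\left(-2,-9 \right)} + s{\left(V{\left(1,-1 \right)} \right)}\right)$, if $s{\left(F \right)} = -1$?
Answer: $\frac{72}{5} \approx 14.4$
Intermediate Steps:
$Z{\left(a,W \right)} = - \frac{W}{5}$
$X{\left(D,M \right)} = D M$
$X{\left(9,2 \right)} \left(Z{\left(-2,-9 \right)} + s{\left(V{\left(1,-1 \right)} \right)}\right) = 9 \cdot 2 \left(\left(- \frac{1}{5}\right) \left(-9\right) - 1\right) = 18 \left(\frac{9}{5} - 1\right) = 18 \cdot \frac{4}{5} = \frac{72}{5}$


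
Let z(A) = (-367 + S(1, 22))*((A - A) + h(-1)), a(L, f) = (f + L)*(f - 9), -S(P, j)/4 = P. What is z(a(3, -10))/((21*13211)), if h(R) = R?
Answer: 53/39633 ≈ 0.0013373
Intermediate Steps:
S(P, j) = -4*P
a(L, f) = (-9 + f)*(L + f) (a(L, f) = (L + f)*(-9 + f) = (-9 + f)*(L + f))
z(A) = 371 (z(A) = (-367 - 4*1)*((A - A) - 1) = (-367 - 4)*(0 - 1) = -371*(-1) = 371)
z(a(3, -10))/((21*13211)) = 371/((21*13211)) = 371/277431 = 371*(1/277431) = 53/39633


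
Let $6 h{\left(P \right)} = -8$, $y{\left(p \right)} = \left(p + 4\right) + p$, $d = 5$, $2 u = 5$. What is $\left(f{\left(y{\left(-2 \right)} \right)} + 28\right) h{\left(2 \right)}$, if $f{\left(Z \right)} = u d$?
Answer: $-54$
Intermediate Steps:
$u = \frac{5}{2}$ ($u = \frac{1}{2} \cdot 5 = \frac{5}{2} \approx 2.5$)
$y{\left(p \right)} = 4 + 2 p$ ($y{\left(p \right)} = \left(4 + p\right) + p = 4 + 2 p$)
$h{\left(P \right)} = - \frac{4}{3}$ ($h{\left(P \right)} = \frac{1}{6} \left(-8\right) = - \frac{4}{3}$)
$f{\left(Z \right)} = \frac{25}{2}$ ($f{\left(Z \right)} = \frac{5}{2} \cdot 5 = \frac{25}{2}$)
$\left(f{\left(y{\left(-2 \right)} \right)} + 28\right) h{\left(2 \right)} = \left(\frac{25}{2} + 28\right) \left(- \frac{4}{3}\right) = \frac{81}{2} \left(- \frac{4}{3}\right) = -54$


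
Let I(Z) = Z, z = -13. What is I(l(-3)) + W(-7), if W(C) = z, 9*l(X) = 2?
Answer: -115/9 ≈ -12.778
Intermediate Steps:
l(X) = 2/9 (l(X) = (1/9)*2 = 2/9)
W(C) = -13
I(l(-3)) + W(-7) = 2/9 - 13 = -115/9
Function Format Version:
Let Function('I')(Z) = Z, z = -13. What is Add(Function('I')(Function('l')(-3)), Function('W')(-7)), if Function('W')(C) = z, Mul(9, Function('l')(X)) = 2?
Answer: Rational(-115, 9) ≈ -12.778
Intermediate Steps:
Function('l')(X) = Rational(2, 9) (Function('l')(X) = Mul(Rational(1, 9), 2) = Rational(2, 9))
Function('W')(C) = -13
Add(Function('I')(Function('l')(-3)), Function('W')(-7)) = Add(Rational(2, 9), -13) = Rational(-115, 9)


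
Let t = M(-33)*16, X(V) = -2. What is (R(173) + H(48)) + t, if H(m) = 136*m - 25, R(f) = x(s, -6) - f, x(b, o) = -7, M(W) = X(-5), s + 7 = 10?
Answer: 6291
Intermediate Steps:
s = 3 (s = -7 + 10 = 3)
M(W) = -2
t = -32 (t = -2*16 = -32)
R(f) = -7 - f
H(m) = -25 + 136*m
(R(173) + H(48)) + t = ((-7 - 1*173) + (-25 + 136*48)) - 32 = ((-7 - 173) + (-25 + 6528)) - 32 = (-180 + 6503) - 32 = 6323 - 32 = 6291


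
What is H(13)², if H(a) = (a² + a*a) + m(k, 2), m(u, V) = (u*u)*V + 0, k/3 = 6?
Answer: 972196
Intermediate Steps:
k = 18 (k = 3*6 = 18)
m(u, V) = V*u² (m(u, V) = u²*V + 0 = V*u² + 0 = V*u²)
H(a) = 648 + 2*a² (H(a) = (a² + a*a) + 2*18² = (a² + a²) + 2*324 = 2*a² + 648 = 648 + 2*a²)
H(13)² = (648 + 2*13²)² = (648 + 2*169)² = (648 + 338)² = 986² = 972196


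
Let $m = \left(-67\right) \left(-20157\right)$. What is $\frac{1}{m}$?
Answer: $\frac{1}{1350519} \approx 7.4046 \cdot 10^{-7}$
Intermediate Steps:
$m = 1350519$
$\frac{1}{m} = \frac{1}{1350519}$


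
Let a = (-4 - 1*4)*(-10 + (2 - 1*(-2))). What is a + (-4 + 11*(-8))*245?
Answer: -22492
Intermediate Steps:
a = 48 (a = (-4 - 4)*(-10 + (2 + 2)) = -8*(-10 + 4) = -8*(-6) = 48)
a + (-4 + 11*(-8))*245 = 48 + (-4 + 11*(-8))*245 = 48 + (-4 - 88)*245 = 48 - 92*245 = 48 - 22540 = -22492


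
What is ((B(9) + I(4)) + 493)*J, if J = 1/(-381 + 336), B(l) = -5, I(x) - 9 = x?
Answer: -167/15 ≈ -11.133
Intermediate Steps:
I(x) = 9 + x
J = -1/45 (J = 1/(-45) = -1/45 ≈ -0.022222)
((B(9) + I(4)) + 493)*J = ((-5 + (9 + 4)) + 493)*(-1/45) = ((-5 + 13) + 493)*(-1/45) = (8 + 493)*(-1/45) = 501*(-1/45) = -167/15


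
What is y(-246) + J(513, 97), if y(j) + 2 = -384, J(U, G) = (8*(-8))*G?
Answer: -6594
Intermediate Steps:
J(U, G) = -64*G
y(j) = -386 (y(j) = -2 - 384 = -386)
y(-246) + J(513, 97) = -386 - 64*97 = -386 - 6208 = -6594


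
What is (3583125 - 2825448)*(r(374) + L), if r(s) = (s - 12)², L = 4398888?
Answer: 3432225287964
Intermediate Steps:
r(s) = (-12 + s)²
(3583125 - 2825448)*(r(374) + L) = (3583125 - 2825448)*((-12 + 374)² + 4398888) = 757677*(362² + 4398888) = 757677*(131044 + 4398888) = 757677*4529932 = 3432225287964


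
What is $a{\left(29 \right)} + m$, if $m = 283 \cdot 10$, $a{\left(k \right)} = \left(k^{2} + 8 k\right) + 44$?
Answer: $3947$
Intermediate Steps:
$a{\left(k \right)} = 44 + k^{2} + 8 k$
$m = 2830$
$a{\left(29 \right)} + m = \left(44 + 29^{2} + 8 \cdot 29\right) + 2830 = \left(44 + 841 + 232\right) + 2830 = 1117 + 2830 = 3947$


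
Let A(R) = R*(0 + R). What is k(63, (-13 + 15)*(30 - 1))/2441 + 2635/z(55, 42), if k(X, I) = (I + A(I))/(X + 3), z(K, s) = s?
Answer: 23592113/375914 ≈ 62.759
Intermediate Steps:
A(R) = R**2 (A(R) = R*R = R**2)
k(X, I) = (I + I**2)/(3 + X) (k(X, I) = (I + I**2)/(X + 3) = (I + I**2)/(3 + X))
k(63, (-13 + 15)*(30 - 1))/2441 + 2635/z(55, 42) = (((-13 + 15)*(30 - 1))*(1 + (-13 + 15)*(30 - 1))/(3 + 63))/2441 + 2635/42 = ((2*29)*(1 + 2*29)/66)*(1/2441) + 2635*(1/42) = (58*(1/66)*(1 + 58))*(1/2441) + 2635/42 = (58*(1/66)*59)*(1/2441) + 2635/42 = (1711/33)*(1/2441) + 2635/42 = 1711/80553 + 2635/42 = 23592113/375914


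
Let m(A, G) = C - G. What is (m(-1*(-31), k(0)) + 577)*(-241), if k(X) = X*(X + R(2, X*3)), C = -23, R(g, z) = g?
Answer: -133514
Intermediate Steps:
k(X) = X*(2 + X) (k(X) = X*(X + 2) = X*(2 + X))
m(A, G) = -23 - G
(m(-1*(-31), k(0)) + 577)*(-241) = ((-23 - 0*(2 + 0)) + 577)*(-241) = ((-23 - 0*2) + 577)*(-241) = ((-23 - 1*0) + 577)*(-241) = ((-23 + 0) + 577)*(-241) = (-23 + 577)*(-241) = 554*(-241) = -133514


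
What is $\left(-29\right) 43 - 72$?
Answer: $-1319$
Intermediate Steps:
$\left(-29\right) 43 - 72 = -1247 - 72 = -1319$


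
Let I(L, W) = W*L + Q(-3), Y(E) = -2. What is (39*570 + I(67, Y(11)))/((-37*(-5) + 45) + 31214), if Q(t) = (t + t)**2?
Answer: 5533/7861 ≈ 0.70385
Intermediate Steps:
Q(t) = 4*t**2 (Q(t) = (2*t)**2 = 4*t**2)
I(L, W) = 36 + L*W (I(L, W) = W*L + 4*(-3)**2 = L*W + 4*9 = L*W + 36 = 36 + L*W)
(39*570 + I(67, Y(11)))/((-37*(-5) + 45) + 31214) = (39*570 + (36 + 67*(-2)))/((-37*(-5) + 45) + 31214) = (22230 + (36 - 134))/((185 + 45) + 31214) = (22230 - 98)/(230 + 31214) = 22132/31444 = 22132*(1/31444) = 5533/7861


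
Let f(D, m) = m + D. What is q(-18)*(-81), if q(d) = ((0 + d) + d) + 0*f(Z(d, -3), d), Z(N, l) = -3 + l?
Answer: 2916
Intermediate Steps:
f(D, m) = D + m
q(d) = 2*d (q(d) = ((0 + d) + d) + 0*((-3 - 3) + d) = (d + d) + 0*(-6 + d) = 2*d + 0 = 2*d)
q(-18)*(-81) = (2*(-18))*(-81) = -36*(-81) = 2916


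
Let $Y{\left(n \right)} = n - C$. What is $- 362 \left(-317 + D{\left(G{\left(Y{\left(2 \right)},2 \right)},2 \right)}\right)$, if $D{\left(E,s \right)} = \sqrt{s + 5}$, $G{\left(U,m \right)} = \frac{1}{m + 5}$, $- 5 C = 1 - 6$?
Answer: $114754 - 362 \sqrt{7} \approx 1.138 \cdot 10^{5}$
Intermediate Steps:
$C = 1$ ($C = - \frac{1 - 6}{5} = \left(- \frac{1}{5}\right) \left(-5\right) = 1$)
$Y{\left(n \right)} = -1 + n$ ($Y{\left(n \right)} = n - 1 = -1 + n$)
$G{\left(U,m \right)} = \frac{1}{5 + m}$
$D{\left(E,s \right)} = \sqrt{5 + s}$
$- 362 \left(-317 + D{\left(G{\left(Y{\left(2 \right)},2 \right)},2 \right)}\right) = - 362 \left(-317 + \sqrt{5 + 2}\right) = - 362 \left(-317 + \sqrt{7}\right) = 114754 - 362 \sqrt{7}$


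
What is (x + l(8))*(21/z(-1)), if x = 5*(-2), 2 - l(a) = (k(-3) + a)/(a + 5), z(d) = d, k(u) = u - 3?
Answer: 2226/13 ≈ 171.23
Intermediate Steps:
k(u) = -3 + u
l(a) = 2 - (-6 + a)/(5 + a) (l(a) = 2 - ((-3 - 3) + a)/(a + 5) = 2 - (-6 + a)/(5 + a))
x = -10
(x + l(8))*(21/z(-1)) = (-10 + (16 + 8)/(5 + 8))*(21/(-1)) = (-10 + 24/13)*(21*(-1)) = (-10 + (1/13)*24)*(-21) = (-10 + 24/13)*(-21) = -106/13*(-21) = 2226/13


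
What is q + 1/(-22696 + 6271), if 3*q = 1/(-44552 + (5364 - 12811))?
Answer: -6386/94898175 ≈ -6.7293e-5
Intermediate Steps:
q = -1/155997 (q = 1/(3*(-44552 + (5364 - 12811))) = 1/(3*(-44552 - 7447)) = (1/3)/(-51999) = (1/3)*(-1/51999) = -1/155997 ≈ -6.4104e-6)
q + 1/(-22696 + 6271) = -1/155997 + 1/(-22696 + 6271) = -1/155997 + 1/(-16425) = -1/155997 - 1/16425 = -6386/94898175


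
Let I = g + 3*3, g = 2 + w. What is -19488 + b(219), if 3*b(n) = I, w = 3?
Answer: -58450/3 ≈ -19483.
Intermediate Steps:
g = 5 (g = 2 + 3 = 5)
I = 14 (I = 5 + 3*3 = 5 + 9 = 14)
b(n) = 14/3 (b(n) = (⅓)*14 = 14/3)
-19488 + b(219) = -19488 + 14/3 = -58450/3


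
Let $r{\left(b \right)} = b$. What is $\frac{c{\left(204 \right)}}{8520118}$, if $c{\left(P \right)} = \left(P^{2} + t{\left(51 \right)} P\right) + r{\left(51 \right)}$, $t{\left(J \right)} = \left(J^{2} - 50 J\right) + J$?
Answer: $\frac{62475}{8520118} \approx 0.0073326$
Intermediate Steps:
$t{\left(J \right)} = J^{2} - 49 J$
$c{\left(P \right)} = 51 + P^{2} + 102 P$ ($c{\left(P \right)} = \left(P^{2} + 51 \left(-49 + 51\right) P\right) + 51 = \left(P^{2} + 51 \cdot 2 P\right) + 51 = \left(P^{2} + 102 P\right) + 51 = 51 + P^{2} + 102 P$)
$\frac{c{\left(204 \right)}}{8520118} = \frac{51 + 204^{2} + 102 \cdot 204}{8520118} = \left(51 + 41616 + 20808\right) \frac{1}{8520118} = 62475 \cdot \frac{1}{8520118} = \frac{62475}{8520118}$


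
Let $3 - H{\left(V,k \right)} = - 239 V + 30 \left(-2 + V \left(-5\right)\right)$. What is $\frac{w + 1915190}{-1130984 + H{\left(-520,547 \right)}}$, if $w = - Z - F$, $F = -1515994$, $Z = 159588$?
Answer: $- \frac{3271596}{1333201} \approx -2.4539$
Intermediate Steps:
$w = 1356406$ ($w = \left(-1\right) 159588 - -1515994 = -159588 + 1515994 = 1356406$)
$H{\left(V,k \right)} = 63 + 389 V$ ($H{\left(V,k \right)} = 3 - \left(- 239 V + 30 \left(-2 + V \left(-5\right)\right)\right) = 3 - \left(- 239 V + 30 \left(-2 - 5 V\right)\right) = 3 - \left(- 239 V - \left(60 + 150 V\right)\right) = 3 - \left(-60 - 389 V\right) = 3 + \left(60 + 389 V\right) = 63 + 389 V$)
$\frac{w + 1915190}{-1130984 + H{\left(-520,547 \right)}} = \frac{1356406 + 1915190}{-1130984 + \left(63 + 389 \left(-520\right)\right)} = \frac{3271596}{-1130984 + \left(63 - 202280\right)} = \frac{3271596}{-1130984 - 202217} = \frac{3271596}{-1333201} = 3271596 \left(- \frac{1}{1333201}\right) = - \frac{3271596}{1333201}$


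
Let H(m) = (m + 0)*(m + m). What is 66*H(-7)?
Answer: 6468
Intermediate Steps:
H(m) = 2*m² (H(m) = m*(2*m) = 2*m²)
66*H(-7) = 66*(2*(-7)²) = 66*(2*49) = 66*98 = 6468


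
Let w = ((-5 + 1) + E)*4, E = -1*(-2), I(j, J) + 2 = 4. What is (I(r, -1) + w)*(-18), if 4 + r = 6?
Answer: 108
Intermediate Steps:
r = 2 (r = -4 + 6 = 2)
I(j, J) = 2 (I(j, J) = -2 + 4 = 2)
E = 2
w = -8 (w = ((-5 + 1) + 2)*4 = (-4 + 2)*4 = -2*4 = -8)
(I(r, -1) + w)*(-18) = (2 - 8)*(-18) = -6*(-18) = 108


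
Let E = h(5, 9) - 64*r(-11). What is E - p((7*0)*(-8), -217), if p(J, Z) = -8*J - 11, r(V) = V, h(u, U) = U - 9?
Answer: 715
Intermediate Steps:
h(u, U) = -9 + U
p(J, Z) = -11 - 8*J
E = 704 (E = (-9 + 9) - 64*(-11) = 0 + 704 = 704)
E - p((7*0)*(-8), -217) = 704 - (-11 - 8*7*0*(-8)) = 704 - (-11 - 0*(-8)) = 704 - (-11 - 8*0) = 704 - (-11 + 0) = 704 - 1*(-11) = 704 + 11 = 715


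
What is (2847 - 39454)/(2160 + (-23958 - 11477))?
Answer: 36607/33275 ≈ 1.1001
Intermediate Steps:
(2847 - 39454)/(2160 + (-23958 - 11477)) = -36607/(2160 - 35435) = -36607/(-33275) = -36607*(-1/33275) = 36607/33275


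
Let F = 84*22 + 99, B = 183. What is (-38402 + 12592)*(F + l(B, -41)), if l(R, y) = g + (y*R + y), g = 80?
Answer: 142393770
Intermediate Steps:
F = 1947 (F = 1848 + 99 = 1947)
l(R, y) = 80 + y + R*y (l(R, y) = 80 + (y*R + y) = 80 + (R*y + y) = 80 + (y + R*y) = 80 + y + R*y)
(-38402 + 12592)*(F + l(B, -41)) = (-38402 + 12592)*(1947 + (80 - 41 + 183*(-41))) = -25810*(1947 + (80 - 41 - 7503)) = -25810*(1947 - 7464) = -25810*(-5517) = 142393770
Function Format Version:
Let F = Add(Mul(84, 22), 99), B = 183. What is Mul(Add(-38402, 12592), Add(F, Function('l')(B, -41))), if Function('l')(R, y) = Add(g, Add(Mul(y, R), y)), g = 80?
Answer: 142393770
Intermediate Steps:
F = 1947 (F = Add(1848, 99) = 1947)
Function('l')(R, y) = Add(80, y, Mul(R, y)) (Function('l')(R, y) = Add(80, Add(Mul(y, R), y)) = Add(80, Add(Mul(R, y), y)) = Add(80, Add(y, Mul(R, y))) = Add(80, y, Mul(R, y)))
Mul(Add(-38402, 12592), Add(F, Function('l')(B, -41))) = Mul(Add(-38402, 12592), Add(1947, Add(80, -41, Mul(183, -41)))) = Mul(-25810, Add(1947, Add(80, -41, -7503))) = Mul(-25810, Add(1947, -7464)) = Mul(-25810, -5517) = 142393770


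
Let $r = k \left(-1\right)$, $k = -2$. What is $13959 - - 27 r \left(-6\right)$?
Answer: $13635$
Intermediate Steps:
$r = 2$ ($r = \left(-2\right) \left(-1\right) = 2$)
$13959 - - 27 r \left(-6\right) = 13959 - \left(-27\right) 2 \left(-6\right) = 13959 - \left(-54\right) \left(-6\right) = 13959 - 324 = 13635$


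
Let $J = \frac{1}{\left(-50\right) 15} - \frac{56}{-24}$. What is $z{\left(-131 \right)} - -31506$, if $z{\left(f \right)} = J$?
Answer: $\frac{7877083}{250} \approx 31508.0$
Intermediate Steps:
$J = \frac{583}{250}$ ($J = \left(- \frac{1}{50}\right) \frac{1}{15} - - \frac{7}{3} = - \frac{1}{750} + \frac{7}{3} = \frac{583}{250} \approx 2.332$)
$z{\left(f \right)} = \frac{583}{250}$
$z{\left(-131 \right)} - -31506 = \frac{583}{250} - -31506 = \frac{583}{250} + 31506 = \frac{7877083}{250}$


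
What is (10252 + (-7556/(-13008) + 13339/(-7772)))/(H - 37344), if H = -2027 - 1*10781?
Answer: -8096435249/39611529084 ≈ -0.20440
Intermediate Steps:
H = -12808 (H = -2027 - 10781 = -12808)
(10252 + (-7556/(-13008) + 13339/(-7772)))/(H - 37344) = (10252 + (-7556/(-13008) + 13339/(-7772)))/(-12808 - 37344) = (10252 + (-7556*(-1/13008) + 13339*(-1/7772)))/(-50152) = (10252 + (1889/3252 - 13339/7772))*(-1/50152) = (10252 - 1793570/1579659)*(-1/50152) = (16192870498/1579659)*(-1/50152) = -8096435249/39611529084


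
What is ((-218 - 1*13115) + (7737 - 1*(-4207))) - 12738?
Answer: -14127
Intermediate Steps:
((-218 - 1*13115) + (7737 - 1*(-4207))) - 12738 = ((-218 - 13115) + (7737 + 4207)) - 12738 = (-13333 + 11944) - 12738 = -1389 - 12738 = -14127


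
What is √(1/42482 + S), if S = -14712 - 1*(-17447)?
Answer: √4935910128622/42482 ≈ 52.297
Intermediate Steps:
S = 2735 (S = -14712 + 17447 = 2735)
√(1/42482 + S) = √(1/42482 + 2735) = √(116188271/42482) = √4935910128622/42482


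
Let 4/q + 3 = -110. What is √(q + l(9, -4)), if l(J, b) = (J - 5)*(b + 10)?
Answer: 2*√76501/113 ≈ 4.8954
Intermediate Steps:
l(J, b) = (-5 + J)*(10 + b)
q = -4/113 (q = 4/(-3 - 110) = 4/(-113) = 4*(-1/113) = -4/113 ≈ -0.035398)
√(q + l(9, -4)) = √(-4/113 + (-50 - 5*(-4) + 10*9 + 9*(-4))) = √(-4/113 + (-50 + 20 + 90 - 36)) = √(-4/113 + 24) = √(2708/113) = 2*√76501/113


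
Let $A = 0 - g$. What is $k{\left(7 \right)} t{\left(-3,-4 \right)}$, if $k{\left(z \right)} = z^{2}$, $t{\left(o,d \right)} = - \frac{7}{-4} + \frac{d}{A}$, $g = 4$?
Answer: $\frac{539}{4} \approx 134.75$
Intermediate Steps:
$A = -4$ ($A = 0 - 4 = -4$)
$t{\left(o,d \right)} = \frac{7}{4} - \frac{d}{4}$ ($t{\left(o,d \right)} = - \frac{7}{-4} + \frac{d}{-4} = \left(-7\right) \left(- \frac{1}{4}\right) + d \left(- \frac{1}{4}\right) = \frac{7}{4} - \frac{d}{4}$)
$k{\left(7 \right)} t{\left(-3,-4 \right)} = 7^{2} \left(\frac{7}{4} - -1\right) = 49 \left(\frac{7}{4} + 1\right) = 49 \cdot \frac{11}{4} = \frac{539}{4}$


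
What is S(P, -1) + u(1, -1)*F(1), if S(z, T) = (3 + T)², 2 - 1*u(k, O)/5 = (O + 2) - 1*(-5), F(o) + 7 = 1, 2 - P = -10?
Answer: 124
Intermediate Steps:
P = 12 (P = 2 - 1*(-10) = 2 + 10 = 12)
F(o) = -6 (F(o) = -7 + 1 = -6)
u(k, O) = -25 - 5*O (u(k, O) = 10 - 5*((O + 2) - 1*(-5)) = 10 - 5*((2 + O) + 5) = 10 - 5*(7 + O) = 10 + (-35 - 5*O) = -25 - 5*O)
S(P, -1) + u(1, -1)*F(1) = (3 - 1)² + (-25 - 5*(-1))*(-6) = 2² + (-25 + 5)*(-6) = 4 - 20*(-6) = 4 + 120 = 124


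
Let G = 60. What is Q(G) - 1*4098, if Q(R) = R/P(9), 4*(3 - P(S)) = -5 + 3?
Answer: -28566/7 ≈ -4080.9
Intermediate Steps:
P(S) = 7/2 (P(S) = 3 - (-5 + 3)/4 = 3 - ¼*(-2) = 3 + ½ = 7/2)
Q(R) = 2*R/7 (Q(R) = R/(7/2) = R*(2/7) = 2*R/7)
Q(G) - 1*4098 = (2/7)*60 - 1*4098 = 120/7 - 4098 = -28566/7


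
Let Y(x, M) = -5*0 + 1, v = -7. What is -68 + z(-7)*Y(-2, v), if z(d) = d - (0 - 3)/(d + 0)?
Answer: -528/7 ≈ -75.429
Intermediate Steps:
Y(x, M) = 1 (Y(x, M) = 0 + 1 = 1)
z(d) = d + 3/d (z(d) = d - (-3)/d = d + 3/d)
-68 + z(-7)*Y(-2, v) = -68 + (-7 + 3/(-7))*1 = -68 + (-7 + 3*(-1/7))*1 = -68 + (-7 - 3/7)*1 = -68 - 52/7*1 = -68 - 52/7 = -528/7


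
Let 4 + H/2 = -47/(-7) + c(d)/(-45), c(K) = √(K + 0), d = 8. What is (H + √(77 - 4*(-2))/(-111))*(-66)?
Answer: -2508/7 + 22*√85/37 + 88*√2/15 ≈ -344.51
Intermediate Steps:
c(K) = √K
H = 38/7 - 4*√2/45 (H = -8 + 2*(-47/(-7) + √8/(-45)) = -8 + 2*(-47*(-⅐) + (2*√2)*(-1/45)) = -8 + 2*(47/7 - 2*√2/45) = -8 + (94/7 - 4*√2/45) = 38/7 - 4*√2/45 ≈ 5.3029)
(H + √(77 - 4*(-2))/(-111))*(-66) = ((38/7 - 4*√2/45) + √(77 - 4*(-2))/(-111))*(-66) = ((38/7 - 4*√2/45) + √(77 + 8)*(-1/111))*(-66) = ((38/7 - 4*√2/45) + √85*(-1/111))*(-66) = ((38/7 - 4*√2/45) - √85/111)*(-66) = (38/7 - 4*√2/45 - √85/111)*(-66) = -2508/7 + 22*√85/37 + 88*√2/15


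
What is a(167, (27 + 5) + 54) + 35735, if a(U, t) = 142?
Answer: 35877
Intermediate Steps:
a(167, (27 + 5) + 54) + 35735 = 142 + 35735 = 35877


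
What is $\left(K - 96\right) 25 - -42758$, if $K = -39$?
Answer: $39383$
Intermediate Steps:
$\left(K - 96\right) 25 - -42758 = \left(-39 - 96\right) 25 - -42758 = \left(-135\right) 25 + 42758 = -3375 + 42758 = 39383$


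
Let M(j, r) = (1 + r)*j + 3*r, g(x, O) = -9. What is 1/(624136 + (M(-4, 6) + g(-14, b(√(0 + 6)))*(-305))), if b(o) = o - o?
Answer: 1/626871 ≈ 1.5952e-6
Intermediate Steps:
b(o) = 0
M(j, r) = 3*r + j*(1 + r) (M(j, r) = j*(1 + r) + 3*r = 3*r + j*(1 + r))
1/(624136 + (M(-4, 6) + g(-14, b(√(0 + 6)))*(-305))) = 1/(624136 + ((-4 + 3*6 - 4*6) - 9*(-305))) = 1/(624136 + ((-4 + 18 - 24) + 2745)) = 1/(624136 + (-10 + 2745)) = 1/(624136 + 2735) = 1/626871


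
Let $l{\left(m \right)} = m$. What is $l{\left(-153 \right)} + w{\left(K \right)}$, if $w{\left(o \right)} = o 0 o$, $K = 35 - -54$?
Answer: $-153$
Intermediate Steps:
$K = 89$ ($K = 35 + 54 = 89$)
$w{\left(o \right)} = 0$ ($w{\left(o \right)} = 0 o = 0$)
$l{\left(-153 \right)} + w{\left(K \right)} = -153 + 0 = -153$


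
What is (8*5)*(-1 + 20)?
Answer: 760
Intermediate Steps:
(8*5)*(-1 + 20) = 40*19 = 760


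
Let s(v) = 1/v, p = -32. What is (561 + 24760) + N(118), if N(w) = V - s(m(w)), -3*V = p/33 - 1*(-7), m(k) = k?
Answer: 295776341/11682 ≈ 25319.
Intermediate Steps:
s(v) = 1/v
V = -199/99 (V = -(-32/33 - 1*(-7))/3 = -(-32*1/33 + 7)/3 = -(-32/33 + 7)/3 = -⅓*199/33 = -199/99 ≈ -2.0101)
N(w) = -199/99 - 1/w
(561 + 24760) + N(118) = (561 + 24760) + (-199/99 - 1/118) = 25321 + (-199/99 - 1*1/118) = 25321 + (-199/99 - 1/118) = 25321 - 23581/11682 = 295776341/11682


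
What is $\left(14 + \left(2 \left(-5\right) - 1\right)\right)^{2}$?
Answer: $9$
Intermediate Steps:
$\left(14 + \left(2 \left(-5\right) - 1\right)\right)^{2} = \left(14 - 11\right)^{2} = 3^{2} = 9$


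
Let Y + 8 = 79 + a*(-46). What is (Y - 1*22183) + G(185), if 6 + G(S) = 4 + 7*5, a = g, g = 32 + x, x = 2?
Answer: -23643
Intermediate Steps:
g = 34 (g = 32 + 2 = 34)
a = 34
G(S) = 33 (G(S) = -6 + (4 + 7*5) = -6 + (4 + 35) = -6 + 39 = 33)
Y = -1493 (Y = -8 + (79 + 34*(-46)) = -8 + (79 - 1564) = -8 - 1485 = -1493)
(Y - 1*22183) + G(185) = (-1493 - 1*22183) + 33 = (-1493 - 22183) + 33 = -23676 + 33 = -23643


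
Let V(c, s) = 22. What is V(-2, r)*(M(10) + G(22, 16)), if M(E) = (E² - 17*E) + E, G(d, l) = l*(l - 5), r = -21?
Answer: 2552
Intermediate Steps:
G(d, l) = l*(-5 + l)
M(E) = E² - 16*E
V(-2, r)*(M(10) + G(22, 16)) = 22*(10*(-16 + 10) + 16*(-5 + 16)) = 22*(10*(-6) + 16*11) = 22*(-60 + 176) = 22*116 = 2552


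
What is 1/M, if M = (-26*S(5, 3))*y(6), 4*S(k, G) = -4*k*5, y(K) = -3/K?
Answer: -1/325 ≈ -0.0030769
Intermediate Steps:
S(k, G) = -5*k (S(k, G) = (-4*k*5)/4 = (-20*k)/4 = -5*k)
M = -325 (M = (-(-130)*5)*(-3/6) = (-26*(-25))*(-3*1/6) = 650*(-1/2) = -325)
1/M = 1/(-325) = -1/325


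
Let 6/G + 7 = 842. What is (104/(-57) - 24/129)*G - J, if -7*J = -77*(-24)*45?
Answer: 8104466744/682195 ≈ 11880.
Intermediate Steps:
G = 6/835 (G = 6/(-7 + 842) = 6/835 ≈ 0.0071856)
J = -11880 (J = -(-77*(-24))*45/7 = -264*45 = -1/7*83160 = -11880)
(104/(-57) - 24/129)*G - J = (104/(-57) - 24/129)*(6/835) - 1*(-11880) = (104*(-1/57) - 24*1/129)*(6/835) + 11880 = (-104/57 - 8/43)*(6/835) + 11880 = -4928/2451*6/835 + 11880 = -9856/682195 + 11880 = 8104466744/682195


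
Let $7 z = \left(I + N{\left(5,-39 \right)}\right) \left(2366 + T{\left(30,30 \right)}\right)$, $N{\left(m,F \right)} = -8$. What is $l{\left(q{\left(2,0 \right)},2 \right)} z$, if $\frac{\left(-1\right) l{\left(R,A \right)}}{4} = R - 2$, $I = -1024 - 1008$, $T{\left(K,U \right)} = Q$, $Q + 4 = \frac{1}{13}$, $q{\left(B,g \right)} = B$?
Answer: $0$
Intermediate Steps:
$Q = - \frac{51}{13}$ ($Q = -4 + \frac{1}{13} = - \frac{51}{13} \approx -3.9231$)
$T{\left(K,U \right)} = - \frac{51}{13}$
$I = -2032$ ($I = -1024 - 1008 = -2032$)
$l{\left(R,A \right)} = 8 - 4 R$ ($l{\left(R,A \right)} = - 4 \left(R - 2\right) = - 4 \left(-2 + R\right) = 8 - 4 R$)
$z = - \frac{62642280}{91}$ ($z = \frac{\left(-2032 - 8\right) \left(2366 - \frac{51}{13}\right)}{7} = \frac{\left(-2040\right) \frac{30707}{13}}{7} = \frac{1}{7} \left(- \frac{62642280}{13}\right) = - \frac{62642280}{91} \approx -6.8838 \cdot 10^{5}$)
$l{\left(q{\left(2,0 \right)},2 \right)} z = \left(8 - 8\right) \left(- \frac{62642280}{91}\right) = 0 \left(- \frac{62642280}{91}\right) = 0$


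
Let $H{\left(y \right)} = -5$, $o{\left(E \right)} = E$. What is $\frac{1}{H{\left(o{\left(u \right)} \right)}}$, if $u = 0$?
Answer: $- \frac{1}{5} \approx -0.2$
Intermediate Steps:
$\frac{1}{H{\left(o{\left(u \right)} \right)}} = \frac{1}{-5} = - \frac{1}{5}$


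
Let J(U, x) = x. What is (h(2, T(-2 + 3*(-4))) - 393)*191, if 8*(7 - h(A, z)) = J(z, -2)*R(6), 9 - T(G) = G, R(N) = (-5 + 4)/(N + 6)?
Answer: -3539039/48 ≈ -73730.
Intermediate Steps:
R(N) = -1/(6 + N)
T(G) = 9 - G
h(A, z) = 335/48 (h(A, z) = 7 - (-1)*(-1/(6 + 6))/4 = 7 - (-1)*(-1/12)/4 = 7 - (-1)*(-1*1/12)/4 = 7 - (-1)*(-1)/(4*12) = 7 - 1/8*1/6 = 7 - 1/48 = 335/48)
(h(2, T(-2 + 3*(-4))) - 393)*191 = (335/48 - 393)*191 = -18529/48*191 = -3539039/48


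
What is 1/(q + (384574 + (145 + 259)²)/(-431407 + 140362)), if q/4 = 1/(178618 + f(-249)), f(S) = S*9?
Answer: -10266728793/19323278530 ≈ -0.53131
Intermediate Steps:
f(S) = 9*S
q = 4/176377 (q = 4/(178618 + 9*(-249)) = 4/(178618 - 2241) = 4/176377 ≈ 2.2679e-5)
1/(q + (384574 + (145 + 259)²)/(-431407 + 140362)) = 1/(4/176377 + (384574 + (145 + 259)²)/(-431407 + 140362)) = 1/(4/176377 + (384574 + 404²)/(-291045)) = 1/(4/176377 + (384574 + 163216)*(-1/291045)) = 1/(4/176377 + 547790*(-1/291045)) = 1/(4/176377 - 109558/58209) = 1/(-19323278530/10266728793) = -10266728793/19323278530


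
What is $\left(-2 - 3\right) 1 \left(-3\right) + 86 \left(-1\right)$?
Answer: $-71$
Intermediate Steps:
$\left(-2 - 3\right) 1 \left(-3\right) + 86 \left(-1\right) = \left(-2 - 3\right) 1 \left(-3\right) - 86 = \left(-5\right) 1 \left(-3\right) - 86 = \left(-5\right) \left(-3\right) - 86 = 15 - 86 = -71$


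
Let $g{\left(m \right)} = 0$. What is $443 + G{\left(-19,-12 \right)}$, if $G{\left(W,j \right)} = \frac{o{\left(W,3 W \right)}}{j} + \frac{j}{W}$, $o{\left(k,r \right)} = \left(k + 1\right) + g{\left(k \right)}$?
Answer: $\frac{16915}{38} \approx 445.13$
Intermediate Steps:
$o{\left(k,r \right)} = 1 + k$ ($o{\left(k,r \right)} = \left(k + 1\right) + 0 = \left(1 + k\right) + 0 = 1 + k$)
$G{\left(W,j \right)} = \frac{j}{W} + \frac{1 + W}{j}$ ($G{\left(W,j \right)} = \frac{1 + W}{j} + \frac{j}{W} = \frac{j}{W} + \frac{1 + W}{j}$)
$443 + G{\left(-19,-12 \right)} = 443 - \left(- \frac{12}{19} - \frac{3}{2}\right) = 443 - - \frac{81}{38} = 443 + \left(- \frac{1}{12} + \frac{19}{12} + \frac{12}{19}\right) = 443 + \frac{81}{38} = \frac{16915}{38}$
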